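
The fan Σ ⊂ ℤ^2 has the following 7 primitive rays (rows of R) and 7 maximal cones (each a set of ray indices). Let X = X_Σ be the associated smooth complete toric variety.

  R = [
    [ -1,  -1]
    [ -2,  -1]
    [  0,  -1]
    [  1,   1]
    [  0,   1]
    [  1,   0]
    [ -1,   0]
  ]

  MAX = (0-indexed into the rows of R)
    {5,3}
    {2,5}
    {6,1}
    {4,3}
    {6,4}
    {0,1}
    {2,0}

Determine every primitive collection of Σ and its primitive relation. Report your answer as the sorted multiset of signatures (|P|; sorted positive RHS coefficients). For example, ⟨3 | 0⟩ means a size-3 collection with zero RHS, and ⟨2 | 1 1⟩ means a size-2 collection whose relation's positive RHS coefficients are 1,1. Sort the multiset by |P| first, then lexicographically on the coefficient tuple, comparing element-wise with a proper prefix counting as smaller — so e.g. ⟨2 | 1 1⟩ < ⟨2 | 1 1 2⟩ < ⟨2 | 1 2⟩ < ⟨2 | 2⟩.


|primitive collections| = 14. Relations:

  • {0,3}:  v_{0} + v_{3} = 0 ; sig = ⟨2 | 0⟩
  • {2,4}:  v_{2} + v_{4} = 0 ; sig = ⟨2 | 0⟩
  • {5,6}:  v_{5} + v_{6} = 0 ; sig = ⟨2 | 0⟩
  • {0,4}:  v_{0} + v_{4} = v_{6} ; sig = ⟨2 | 1⟩
  • {0,5}:  v_{0} + v_{5} = v_{2} ; sig = ⟨2 | 1⟩
  • {0,6}:  v_{0} + v_{6} = v_{1} ; sig = ⟨2 | 1⟩
  • {1,3}:  v_{1} + v_{3} = v_{6} ; sig = ⟨2 | 1⟩
  • {1,5}:  v_{1} + v_{5} = v_{0} ; sig = ⟨2 | 1⟩
  • {2,3}:  v_{2} + v_{3} = v_{5} ; sig = ⟨2 | 1⟩
  • {2,6}:  v_{2} + v_{6} = v_{0} ; sig = ⟨2 | 1⟩
  • {3,6}:  v_{3} + v_{6} = v_{4} ; sig = ⟨2 | 1⟩
  • {4,5}:  v_{4} + v_{5} = v_{3} ; sig = ⟨2 | 1⟩
  • {1,2}:  v_{1} + v_{2} = 2·v_{0} ; sig = ⟨2 | 2⟩
  • {1,4}:  v_{1} + v_{4} = 2·v_{6} ; sig = ⟨2 | 2⟩

so the primitive-relation signature multiset is
    |P|=2: 14 collections, coeffs (), (), (), (1), (1), (1), (1), (1), (1), (1), (1), (1), (2), (2)


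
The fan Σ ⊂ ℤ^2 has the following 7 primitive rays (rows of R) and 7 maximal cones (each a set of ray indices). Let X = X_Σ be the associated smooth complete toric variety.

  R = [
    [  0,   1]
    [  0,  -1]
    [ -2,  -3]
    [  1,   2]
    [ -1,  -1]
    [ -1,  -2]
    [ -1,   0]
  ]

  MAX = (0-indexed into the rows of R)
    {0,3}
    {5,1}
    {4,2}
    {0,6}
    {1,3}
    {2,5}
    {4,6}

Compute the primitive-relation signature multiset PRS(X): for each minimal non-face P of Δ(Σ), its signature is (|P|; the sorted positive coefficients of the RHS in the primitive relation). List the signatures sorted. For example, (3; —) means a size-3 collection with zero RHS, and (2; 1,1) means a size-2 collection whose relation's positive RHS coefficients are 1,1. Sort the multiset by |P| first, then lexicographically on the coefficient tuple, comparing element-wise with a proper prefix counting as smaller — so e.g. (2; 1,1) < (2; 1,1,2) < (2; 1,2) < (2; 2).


Σ has 14 primitive collections:

  • {0,1}:  v_{0} + v_{1} = 0  so sig = (2; —)
  • {3,5}:  v_{3} + v_{5} = 0  so sig = (2; —)
  • {0,4}:  v_{0} + v_{4} = v_{6}  so sig = (2; 1)
  • {0,5}:  v_{0} + v_{5} = v_{4}  so sig = (2; 1)
  • {1,4}:  v_{1} + v_{4} = v_{5}  so sig = (2; 1)
  • {1,6}:  v_{1} + v_{6} = v_{4}  so sig = (2; 1)
  • {2,3}:  v_{2} + v_{3} = v_{4}  so sig = (2; 1)
  • {3,4}:  v_{3} + v_{4} = v_{0}  so sig = (2; 1)
  • {4,5}:  v_{4} + v_{5} = v_{2}  so sig = (2; 1)
  • {0,2}:  v_{0} + v_{2} = 2·v_{4}  so sig = (2; 2)
  • {1,2}:  v_{1} + v_{2} = 2·v_{5}  so sig = (2; 2)
  • {3,6}:  v_{3} + v_{6} = 2·v_{0}  so sig = (2; 2)
  • {5,6}:  v_{5} + v_{6} = 2·v_{4}  so sig = (2; 2)
  • {2,6}:  v_{2} + v_{6} = 3·v_{4}  so sig = (2; 3)

Sorted signature multiset PRS(X):
[(2; —), (2; —), (2; 1), (2; 1), (2; 1), (2; 1), (2; 1), (2; 1), (2; 1), (2; 2), (2; 2), (2; 2), (2; 2), (2; 3)]


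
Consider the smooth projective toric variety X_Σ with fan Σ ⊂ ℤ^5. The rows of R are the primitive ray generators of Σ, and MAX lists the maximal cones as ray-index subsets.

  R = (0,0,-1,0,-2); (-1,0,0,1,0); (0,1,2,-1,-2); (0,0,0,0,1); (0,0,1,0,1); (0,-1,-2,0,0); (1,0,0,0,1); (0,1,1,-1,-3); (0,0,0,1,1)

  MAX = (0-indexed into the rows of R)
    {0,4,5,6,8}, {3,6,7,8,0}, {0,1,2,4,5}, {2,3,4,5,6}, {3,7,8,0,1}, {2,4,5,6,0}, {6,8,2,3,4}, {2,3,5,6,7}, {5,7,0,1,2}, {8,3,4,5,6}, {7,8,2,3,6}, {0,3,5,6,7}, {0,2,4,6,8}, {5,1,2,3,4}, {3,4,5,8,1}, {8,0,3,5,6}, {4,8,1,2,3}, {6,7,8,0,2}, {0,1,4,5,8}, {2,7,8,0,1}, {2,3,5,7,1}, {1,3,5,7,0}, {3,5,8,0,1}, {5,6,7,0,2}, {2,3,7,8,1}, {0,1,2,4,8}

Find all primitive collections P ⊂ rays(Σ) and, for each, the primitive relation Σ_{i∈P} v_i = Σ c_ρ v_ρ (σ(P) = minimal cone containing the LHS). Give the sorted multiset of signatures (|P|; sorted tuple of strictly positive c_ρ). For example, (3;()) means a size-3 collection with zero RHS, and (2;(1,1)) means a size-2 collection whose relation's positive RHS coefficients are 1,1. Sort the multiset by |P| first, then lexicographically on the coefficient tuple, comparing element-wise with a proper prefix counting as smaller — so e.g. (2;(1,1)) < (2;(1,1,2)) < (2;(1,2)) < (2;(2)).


6 collections generate NE(X_Σ); each relation:

  P={1,6}:  v_{1} + v_{6} = v_{8}  ⇒ sig = (2;(1))
  P={4,7}:  v_{4} + v_{7} = v_{2}  ⇒ sig = (2;(1))
  P={0,3,4}:  v_{0} + v_{3} + v_{4} = 0  ⇒ sig = (3;())
  P={0,2,3}:  v_{0} + v_{2} + v_{3} = v_{7}  ⇒ sig = (3;(1))
  P={5,7,8}:  v_{5} + v_{7} + v_{8} = v_{0}  ⇒ sig = (3;(1))
  P={2,5,8}:  v_{2} + v_{5} + v_{8} = v_{0} + v_{4}  ⇒ sig = (3;(1,1))

Signatures (|P|; sorted positive RHS coefficients), sorted:
[(2;(1)), (2;(1)), (3;()), (3;(1)), (3;(1)), (3;(1,1))]


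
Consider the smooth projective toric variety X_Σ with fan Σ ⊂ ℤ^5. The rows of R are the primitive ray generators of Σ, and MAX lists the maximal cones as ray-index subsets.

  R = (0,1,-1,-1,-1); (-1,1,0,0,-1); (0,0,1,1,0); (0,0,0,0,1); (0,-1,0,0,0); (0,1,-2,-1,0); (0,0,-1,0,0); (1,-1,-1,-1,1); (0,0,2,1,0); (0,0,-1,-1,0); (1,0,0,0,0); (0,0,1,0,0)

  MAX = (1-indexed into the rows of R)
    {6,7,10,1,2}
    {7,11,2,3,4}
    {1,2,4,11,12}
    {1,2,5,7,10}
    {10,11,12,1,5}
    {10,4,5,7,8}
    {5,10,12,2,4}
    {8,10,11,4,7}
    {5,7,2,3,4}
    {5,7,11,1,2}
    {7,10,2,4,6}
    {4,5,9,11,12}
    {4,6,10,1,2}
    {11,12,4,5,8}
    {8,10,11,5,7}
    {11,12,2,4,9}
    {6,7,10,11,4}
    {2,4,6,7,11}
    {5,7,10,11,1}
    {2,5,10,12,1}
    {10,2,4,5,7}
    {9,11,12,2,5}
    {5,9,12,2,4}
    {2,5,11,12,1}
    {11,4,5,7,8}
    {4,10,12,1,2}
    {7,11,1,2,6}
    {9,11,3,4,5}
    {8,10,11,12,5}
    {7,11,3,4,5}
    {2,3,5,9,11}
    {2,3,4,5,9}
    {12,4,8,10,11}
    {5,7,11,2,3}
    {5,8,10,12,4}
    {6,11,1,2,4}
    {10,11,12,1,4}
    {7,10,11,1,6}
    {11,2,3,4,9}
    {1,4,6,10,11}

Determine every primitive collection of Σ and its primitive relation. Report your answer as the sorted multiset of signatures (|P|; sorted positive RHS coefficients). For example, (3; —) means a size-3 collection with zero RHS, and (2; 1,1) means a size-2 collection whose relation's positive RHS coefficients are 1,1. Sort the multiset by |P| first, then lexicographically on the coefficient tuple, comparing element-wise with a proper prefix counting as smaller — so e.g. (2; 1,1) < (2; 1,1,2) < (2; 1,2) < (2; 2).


Minimal non-faces — 21 found among 12 rays, 40 max cones:

  P={3,10}:  v_{3} + v_{10} = 0 — sig = (2; —)
  P={7,12}:  v_{7} + v_{12} = 0 — sig = (2; —)
  P={2,8}:  v_{2} + v_{8} = v_{10} — sig = (2; 1)
  P={3,12}:  v_{3} + v_{12} = v_{9} — sig = (2; 1)
  P={7,9}:  v_{7} + v_{9} = v_{3} — sig = (2; 1)
  P={9,10}:  v_{9} + v_{10} = v_{12} — sig = (2; 1)
  P={1,3}:  v_{1} + v_{3} = v_{2} + v_{11} — sig = (2; 1,1)
  P={5,6}:  v_{5} + v_{6} = v_{7} + v_{10} — sig = (2; 1,1)
  P={6,12}:  v_{6} + v_{12} = v_{1} + v_{4} — sig = (2; 1,1)
  P={1,9}:  v_{1} + v_{9} = v_{2} + v_{11} + v_{12} — sig = (2; 1,1,1)
  P={3,8}:  v_{3} + v_{8} = v_{4} + v_{5} + v_{11} — sig = (2; 1,1,1)
  P={6,9}:  v_{6} + v_{9} = v_{2} + v_{4} + v_{11} — sig = (2; 1,1,1)
  P={3,6}:  v_{3} + v_{6} = v_{2} + v_{4} + v_{7} + v_{11} — sig = (2; 1,1,1,1)
  P={8,9}:  v_{8} + v_{9} = v_{4} + v_{5} + v_{11} + v_{12} — sig = (2; 1,1,1,1)
  P={6,8}:  v_{6} + v_{8} = v_{4} + v_{7} + 2·v_{10} + v_{11} — sig = (2; 1,1,1,2)
  P={1,8}:  v_{1} + v_{8} = 2·v_{10} + v_{11} — sig = (2; 1,2)
  P={1,4,5}:  v_{1} + v_{4} + v_{5} = v_{10} — sig = (3; 1)
  P={1,4,7}:  v_{1} + v_{4} + v_{7} = v_{6} — sig = (3; 1)
  P={2,10,11}:  v_{2} + v_{10} + v_{11} = v_{1} — sig = (3; 1)
  P={2,4,5,11}:  v_{2} + v_{4} + v_{5} + v_{11} = 0 — sig = (4; —)
  P={4,5,10,11}:  v_{4} + v_{5} + v_{10} + v_{11} = v_{8} — sig = (4; 1)

Sorted signature multiset PRS(X):
[(2; —), (2; —), (2; 1), (2; 1), (2; 1), (2; 1), (2; 1,1), (2; 1,1), (2; 1,1), (2; 1,1,1), (2; 1,1,1), (2; 1,1,1), (2; 1,1,1,1), (2; 1,1,1,1), (2; 1,1,1,2), (2; 1,2), (3; 1), (3; 1), (3; 1), (4; —), (4; 1)]


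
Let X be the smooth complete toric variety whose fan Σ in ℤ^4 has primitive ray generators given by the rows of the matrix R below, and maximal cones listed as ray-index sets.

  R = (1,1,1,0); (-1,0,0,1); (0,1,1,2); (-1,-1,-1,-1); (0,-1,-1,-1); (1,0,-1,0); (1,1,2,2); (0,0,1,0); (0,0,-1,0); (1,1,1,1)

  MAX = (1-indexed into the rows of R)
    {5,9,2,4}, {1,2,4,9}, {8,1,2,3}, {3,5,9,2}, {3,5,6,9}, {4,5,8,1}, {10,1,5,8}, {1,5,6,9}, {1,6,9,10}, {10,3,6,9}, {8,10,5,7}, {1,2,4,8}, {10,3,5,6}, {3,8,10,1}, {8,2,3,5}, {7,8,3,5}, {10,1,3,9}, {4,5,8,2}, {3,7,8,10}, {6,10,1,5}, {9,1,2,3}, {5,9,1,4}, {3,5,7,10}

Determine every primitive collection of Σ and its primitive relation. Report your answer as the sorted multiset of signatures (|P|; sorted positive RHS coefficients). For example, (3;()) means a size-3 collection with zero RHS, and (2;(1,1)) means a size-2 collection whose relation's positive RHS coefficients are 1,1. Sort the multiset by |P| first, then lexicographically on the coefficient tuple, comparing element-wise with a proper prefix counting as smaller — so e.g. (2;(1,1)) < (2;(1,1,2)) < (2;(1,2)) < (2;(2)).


Σ has 17 primitive collections:

  P = {4,10}:  v_{4} + v_{10} = 0  ⟹  sig = (2;())
  P = {8,9}:  v_{8} + v_{9} = 0  ⟹  sig = (2;())
  P = {2,10}:  v_{2} + v_{10} = v_{3}  ⟹  sig = (2;(1))
  P = {3,4}:  v_{3} + v_{4} = v_{2}  ⟹  sig = (2;(1))
  P = {4,6}:  v_{4} + v_{6} = v_{5} + v_{9}  ⟹  sig = (2;(1,1))
  P = {6,8}:  v_{6} + v_{8} = v_{5} + v_{10}  ⟹  sig = (2;(1,1))
  P = {2,6}:  v_{2} + v_{6} = v_{3} + v_{5} + v_{9}  ⟹  sig = (2;(1,1,1))
  P = {4,7}:  v_{4} + v_{7} = v_{3} + v_{5} + v_{8}  ⟹  sig = (2;(1,1,1))
  P = {7,9}:  v_{7} + v_{9} = v_{3} + v_{5} + v_{10}  ⟹  sig = (2;(1,1,1))
  P = {2,7}:  v_{2} + v_{7} = 2·v_{3} + v_{5} + v_{8}  ⟹  sig = (2;(1,1,2))
  P = {1,7}:  v_{1} + v_{7} = v_{8} + 2·v_{10}  ⟹  sig = (2;(1,2))
  P = {6,7}:  v_{6} + v_{7} = v_{3} + 2·v_{5} + 2·v_{10}  ⟹  sig = (2;(1,2,2))
  P = {1,2,5}:  v_{1} + v_{2} + v_{5} = 0  ⟹  sig = (3;())
  P = {1,3,5}:  v_{1} + v_{3} + v_{5} = v_{10}  ⟹  sig = (3;(1))
  P = {5,9,10}:  v_{5} + v_{9} + v_{10} = v_{6}  ⟹  sig = (3;(1))
  P = {1,3,6}:  v_{1} + v_{3} + v_{6} = v_{9} + 2·v_{10}  ⟹  sig = (3;(1,2))
  P = {3,5,8,10}:  v_{3} + v_{5} + v_{8} + v_{10} = v_{7}  ⟹  sig = (4;(1))

so the primitive-relation signature multiset is
{ (2;()) ×2,  (2;(1)) ×2,  (2;(1,1)) ×2,  (2;(1,1,1)) ×3,  (2;(1,1,2)),  (2;(1,2)),  (2;(1,2,2)),  (3;()),  (3;(1)) ×2,  (3;(1,2)),  (4;(1)) }


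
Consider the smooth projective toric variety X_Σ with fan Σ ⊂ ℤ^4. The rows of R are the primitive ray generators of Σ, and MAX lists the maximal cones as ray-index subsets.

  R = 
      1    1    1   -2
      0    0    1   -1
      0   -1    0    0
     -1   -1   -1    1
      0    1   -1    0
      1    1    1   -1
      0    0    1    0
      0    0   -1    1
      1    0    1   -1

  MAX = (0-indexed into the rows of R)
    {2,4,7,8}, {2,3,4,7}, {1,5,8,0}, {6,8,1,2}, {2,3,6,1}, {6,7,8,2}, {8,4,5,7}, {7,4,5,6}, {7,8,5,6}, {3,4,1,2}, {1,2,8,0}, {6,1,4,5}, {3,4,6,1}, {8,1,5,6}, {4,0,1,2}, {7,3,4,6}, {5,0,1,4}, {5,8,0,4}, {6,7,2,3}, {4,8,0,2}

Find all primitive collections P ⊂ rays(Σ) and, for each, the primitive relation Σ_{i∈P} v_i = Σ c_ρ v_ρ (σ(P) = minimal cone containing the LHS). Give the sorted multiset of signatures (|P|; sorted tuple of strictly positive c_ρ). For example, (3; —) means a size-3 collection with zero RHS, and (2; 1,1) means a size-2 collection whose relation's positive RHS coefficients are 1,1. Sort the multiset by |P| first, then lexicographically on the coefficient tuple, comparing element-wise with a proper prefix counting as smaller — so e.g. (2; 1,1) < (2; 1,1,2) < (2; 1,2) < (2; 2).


|primitive collections| = 10. Relations:

  • {1,7}:  v_{1} + v_{7} = 0  so sig = (2; —)
  • {3,5}:  v_{3} + v_{5} = 0  so sig = (2; —)
  • {2,5}:  v_{2} + v_{5} = v_{8}  so sig = (2; 1)
  • {3,8}:  v_{3} + v_{8} = v_{2}  so sig = (2; 1)
  • {0,6}:  v_{0} + v_{6} = v_{1} + v_{5}  so sig = (2; 1,1)
  • {0,7}:  v_{0} + v_{7} = v_{4} + v_{8}  so sig = (2; 1,1)
  • {0,3}:  v_{0} + v_{3} = v_{1} + v_{2} + v_{4}  so sig = (2; 1,1,1)
  • {2,4,6}:  v_{2} + v_{4} + v_{6} = 0  so sig = (3; —)
  • {1,4,8}:  v_{1} + v_{4} + v_{8} = v_{0}  so sig = (3; 1)
  • {4,6,8}:  v_{4} + v_{6} + v_{8} = v_{5}  so sig = (3; 1)

so the primitive-relation signature multiset is
    (2; —)
    (2; —)
    (2; 1)
    (2; 1)
    (2; 1,1)
    (2; 1,1)
    (2; 1,1,1)
    (3; —)
    (3; 1)
    (3; 1)


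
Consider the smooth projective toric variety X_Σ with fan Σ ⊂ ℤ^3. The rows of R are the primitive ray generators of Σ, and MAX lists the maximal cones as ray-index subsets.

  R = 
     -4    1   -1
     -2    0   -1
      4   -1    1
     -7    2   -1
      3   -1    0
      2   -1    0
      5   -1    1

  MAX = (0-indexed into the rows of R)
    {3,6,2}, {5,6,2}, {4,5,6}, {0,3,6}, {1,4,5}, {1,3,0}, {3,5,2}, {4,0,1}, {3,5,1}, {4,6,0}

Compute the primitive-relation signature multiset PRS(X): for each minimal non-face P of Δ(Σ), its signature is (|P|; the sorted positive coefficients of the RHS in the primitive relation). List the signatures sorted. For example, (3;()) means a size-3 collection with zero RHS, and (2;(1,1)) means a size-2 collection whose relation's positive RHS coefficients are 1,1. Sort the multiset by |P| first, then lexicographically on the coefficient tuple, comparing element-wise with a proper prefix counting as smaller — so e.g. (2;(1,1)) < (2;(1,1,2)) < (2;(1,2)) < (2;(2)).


Δ(Σ) — 7 vertices, 7 min non-faces:

  {0,2}:  v_{0} + v_{2} = 0 — sig = (2;())
  {0,5}:  v_{0} + v_{5} = v_{1} — sig = (2;(1))
  {1,2}:  v_{1} + v_{2} = v_{5} — sig = (2;(1))
  {1,6}:  v_{1} + v_{6} = v_{4} — sig = (2;(1))
  {3,4}:  v_{3} + v_{4} = v_{0} — sig = (2;(1))
  {2,4}:  v_{2} + v_{4} = v_{5} + v_{6} — sig = (2;(1,1))
  {3,5,6}:  v_{3} + v_{5} + v_{6} = 0 — sig = (3;())

Sorted signature multiset PRS(X):
    (2;())
    (2;(1))
    (2;(1))
    (2;(1))
    (2;(1))
    (2;(1,1))
    (3;())


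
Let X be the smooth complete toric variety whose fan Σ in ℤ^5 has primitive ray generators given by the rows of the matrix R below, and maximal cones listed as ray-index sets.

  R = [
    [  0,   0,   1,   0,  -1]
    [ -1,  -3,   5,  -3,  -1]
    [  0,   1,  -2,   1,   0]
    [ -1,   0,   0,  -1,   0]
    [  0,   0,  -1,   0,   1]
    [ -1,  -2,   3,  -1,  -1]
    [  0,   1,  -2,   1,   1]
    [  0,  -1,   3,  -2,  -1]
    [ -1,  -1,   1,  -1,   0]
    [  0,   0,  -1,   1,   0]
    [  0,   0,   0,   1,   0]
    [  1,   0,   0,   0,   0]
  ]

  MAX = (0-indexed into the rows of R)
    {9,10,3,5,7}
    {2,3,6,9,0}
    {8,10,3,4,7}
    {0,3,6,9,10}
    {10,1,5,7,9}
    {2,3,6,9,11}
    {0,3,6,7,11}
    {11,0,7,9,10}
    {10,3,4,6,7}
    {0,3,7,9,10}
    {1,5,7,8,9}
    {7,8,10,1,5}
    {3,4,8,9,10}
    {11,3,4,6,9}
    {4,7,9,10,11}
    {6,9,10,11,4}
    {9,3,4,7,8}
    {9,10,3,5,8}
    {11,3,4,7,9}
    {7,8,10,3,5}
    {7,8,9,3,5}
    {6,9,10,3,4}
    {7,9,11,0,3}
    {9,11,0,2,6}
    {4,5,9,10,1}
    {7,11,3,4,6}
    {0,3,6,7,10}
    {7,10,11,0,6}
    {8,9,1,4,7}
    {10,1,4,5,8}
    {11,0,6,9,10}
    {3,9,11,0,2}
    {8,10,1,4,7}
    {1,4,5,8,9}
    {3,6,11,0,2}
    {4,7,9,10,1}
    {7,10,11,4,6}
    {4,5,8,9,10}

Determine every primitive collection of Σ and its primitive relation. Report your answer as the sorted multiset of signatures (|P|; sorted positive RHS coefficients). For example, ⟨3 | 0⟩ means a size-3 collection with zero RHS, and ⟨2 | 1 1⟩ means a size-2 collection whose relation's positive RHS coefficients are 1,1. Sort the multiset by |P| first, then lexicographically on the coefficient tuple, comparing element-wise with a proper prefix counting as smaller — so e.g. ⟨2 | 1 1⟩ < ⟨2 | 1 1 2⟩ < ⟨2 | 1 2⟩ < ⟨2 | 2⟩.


25 collections generate NE(X_Σ); each relation:

  P = {0,4}:  v_{0} + v_{4} = 0  so sig = ⟨2 | 0⟩
  P = {0,1}:  v_{0} + v_{1} = v_{5} + v_{7}  so sig = ⟨2 | 1 1⟩
  P = {2,8}:  v_{2} + v_{8} = v_{3} + v_{9}  so sig = ⟨2 | 1 1⟩
  P = {5,6}:  v_{5} + v_{6} = v_{8} + v_{10}  so sig = ⟨2 | 1 1⟩
  P = {1,2}:  v_{1} + v_{2} = v_{7} + v_{8} + v_{9}  so sig = ⟨2 | 1 1 1⟩
  P = {2,7}:  v_{2} + v_{7} = v_{0} + v_{3} + v_{11}  so sig = ⟨2 | 1 1 1⟩
  P = {2,10}:  v_{2} + v_{10} = v_{0} + v_{6} + v_{9}  so sig = ⟨2 | 1 1 1⟩
  P = {6,8}:  v_{6} + v_{8} = v_{3} + v_{4} + v_{10}  so sig = ⟨2 | 1 1 1⟩
  P = {8,11}:  v_{8} + v_{11} = v_{4} + v_{7} + v_{9}  so sig = ⟨2 | 1 1 1⟩
  P = {0,8}:  v_{0} + v_{8} = v_{3} + v_{7} + v_{9} + v_{10}  so sig = ⟨2 | 1 1 1 1⟩
  P = {1,6}:  v_{1} + v_{6} = v_{4} + v_{7} + v_{8} + v_{10}  so sig = ⟨2 | 1 1 1 1⟩
  P = {2,4}:  v_{2} + v_{4} = v_{3} + v_{6} + v_{9} + v_{11}  so sig = ⟨2 | 1 1 1 1⟩
  P = {2,5}:  v_{2} + v_{5} = v_{3} + v_{7} + 2·v_{9} + v_{10}  so sig = ⟨2 | 1 1 1 2⟩
  P = {5,11}:  v_{5} + v_{11} = v_{4} + 2·v_{7} + 2·v_{9} + v_{10}  so sig = ⟨2 | 1 1 2 2⟩
  P = {1,3}:  v_{1} + v_{3} = v_{7} + 2·v_{8}  so sig = ⟨2 | 1 2⟩
  P = {0,5}:  v_{0} + v_{5} = v_{3} + 2·v_{7} + 2·v_{9} + 2·v_{10}  so sig = ⟨2 | 1 2 2 2⟩
  P = {1,11}:  v_{1} + v_{11} = 2·v_{4} + 3·v_{7} + 2·v_{9} + v_{10}  so sig = ⟨2 | 1 2 2 3⟩
  P = {3,10,11}:  v_{3} + v_{10} + v_{11} = 0  so sig = ⟨3 | 0⟩
  P = {6,7,9}:  v_{6} + v_{7} + v_{9} = 0  so sig = ⟨3 | 0⟩
  P = {4,5,7}:  v_{4} + v_{5} + v_{7} = v_{1}  so sig = ⟨3 | 1⟩
  P = {3,4,5}:  v_{3} + v_{4} + v_{5} = 2·v_{8}  so sig = ⟨3 | 2⟩
  P = {7,8,9,10}:  v_{7} + v_{8} + v_{9} + v_{10} = v_{5}  so sig = ⟨4 | 1⟩
  P = {1,8,9,10}:  v_{1} + v_{8} + v_{9} + v_{10} = v_{4} + 2·v_{5}  so sig = ⟨4 | 1 2⟩
  P = {0,3,6,9,11}:  v_{0} + v_{3} + v_{6} + v_{9} + v_{11} = v_{2}  so sig = ⟨5 | 1⟩
  P = {3,4,7,9,10}:  v_{3} + v_{4} + v_{7} + v_{9} + v_{10} = v_{8}  so sig = ⟨5 | 1⟩

Signatures (|P|; sorted positive RHS coefficients), sorted:
{ ⟨2 | 0⟩,  ⟨2 | 1 1⟩ ×3,  ⟨2 | 1 1 1⟩ ×5,  ⟨2 | 1 1 1 1⟩ ×3,  ⟨2 | 1 1 1 2⟩,  ⟨2 | 1 1 2 2⟩,  ⟨2 | 1 2⟩,  ⟨2 | 1 2 2 2⟩,  ⟨2 | 1 2 2 3⟩,  ⟨3 | 0⟩ ×2,  ⟨3 | 1⟩,  ⟨3 | 2⟩,  ⟨4 | 1⟩,  ⟨4 | 1 2⟩,  ⟨5 | 1⟩ ×2 }


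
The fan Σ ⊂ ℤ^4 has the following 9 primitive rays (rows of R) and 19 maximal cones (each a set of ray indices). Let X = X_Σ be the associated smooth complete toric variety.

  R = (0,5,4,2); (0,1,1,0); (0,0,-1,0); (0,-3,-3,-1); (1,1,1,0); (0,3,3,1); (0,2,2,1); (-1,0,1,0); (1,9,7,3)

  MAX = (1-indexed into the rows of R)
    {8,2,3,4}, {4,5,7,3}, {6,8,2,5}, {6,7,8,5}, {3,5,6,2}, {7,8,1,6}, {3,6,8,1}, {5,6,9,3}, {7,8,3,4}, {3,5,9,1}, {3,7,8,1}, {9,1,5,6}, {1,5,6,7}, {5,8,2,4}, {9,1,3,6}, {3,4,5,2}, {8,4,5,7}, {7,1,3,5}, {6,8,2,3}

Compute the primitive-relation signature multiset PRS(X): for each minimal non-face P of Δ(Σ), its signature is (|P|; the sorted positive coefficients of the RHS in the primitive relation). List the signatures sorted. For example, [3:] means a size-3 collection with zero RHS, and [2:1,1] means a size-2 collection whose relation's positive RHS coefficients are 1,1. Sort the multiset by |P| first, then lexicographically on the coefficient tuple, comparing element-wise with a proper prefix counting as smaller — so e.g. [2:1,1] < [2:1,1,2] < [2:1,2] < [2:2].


12 collections generate NE(X_Σ); each relation:

  • {4,6}:  v_{4} + v_{6} = 0  ⟹  sig = [2:]
  • {2,7}:  v_{2} + v_{7} = v_{6}  ⟹  sig = [2:1]
  • {1,4}:  v_{1} + v_{4} = v_{3} + v_{7}  ⟹  sig = [2:1,1]
  • {4,9}:  v_{4} + v_{9} = v_{1} + v_{3} + v_{5}  ⟹  sig = [2:1,1,1]
  • {1,2}:  v_{1} + v_{2} = v_{3} + 2·v_{6}  ⟹  sig = [2:1,2]
  • {7,9}:  v_{7} + v_{9} = 2·v_{1} + v_{5}  ⟹  sig = [2:1,2]
  • {2,9}:  v_{2} + v_{9} = 2·v_{3} + v_{5} + 3·v_{6}  ⟹  sig = [2:1,2,3]
  • {8,9}:  v_{8} + v_{9} = v_{3} + 3·v_{6}  ⟹  sig = [2:1,3]
  • {3,5,8}:  v_{3} + v_{5} + v_{8} = v_{2}  ⟹  sig = [3:1]
  • {3,6,7}:  v_{3} + v_{6} + v_{7} = v_{1}  ⟹  sig = [3:1]
  • {1,5,8}:  v_{1} + v_{5} + v_{8} = 2·v_{6}  ⟹  sig = [3:2]
  • {1,3,5,6}:  v_{1} + v_{3} + v_{5} + v_{6} = v_{9}  ⟹  sig = [4:1]

Hence PRS(X_Σ) =
    [2:]
    [2:1]
    [2:1,1]
    [2:1,1,1]
    [2:1,2]
    [2:1,2]
    [2:1,2,3]
    [2:1,3]
    [3:1]
    [3:1]
    [3:2]
    [4:1]


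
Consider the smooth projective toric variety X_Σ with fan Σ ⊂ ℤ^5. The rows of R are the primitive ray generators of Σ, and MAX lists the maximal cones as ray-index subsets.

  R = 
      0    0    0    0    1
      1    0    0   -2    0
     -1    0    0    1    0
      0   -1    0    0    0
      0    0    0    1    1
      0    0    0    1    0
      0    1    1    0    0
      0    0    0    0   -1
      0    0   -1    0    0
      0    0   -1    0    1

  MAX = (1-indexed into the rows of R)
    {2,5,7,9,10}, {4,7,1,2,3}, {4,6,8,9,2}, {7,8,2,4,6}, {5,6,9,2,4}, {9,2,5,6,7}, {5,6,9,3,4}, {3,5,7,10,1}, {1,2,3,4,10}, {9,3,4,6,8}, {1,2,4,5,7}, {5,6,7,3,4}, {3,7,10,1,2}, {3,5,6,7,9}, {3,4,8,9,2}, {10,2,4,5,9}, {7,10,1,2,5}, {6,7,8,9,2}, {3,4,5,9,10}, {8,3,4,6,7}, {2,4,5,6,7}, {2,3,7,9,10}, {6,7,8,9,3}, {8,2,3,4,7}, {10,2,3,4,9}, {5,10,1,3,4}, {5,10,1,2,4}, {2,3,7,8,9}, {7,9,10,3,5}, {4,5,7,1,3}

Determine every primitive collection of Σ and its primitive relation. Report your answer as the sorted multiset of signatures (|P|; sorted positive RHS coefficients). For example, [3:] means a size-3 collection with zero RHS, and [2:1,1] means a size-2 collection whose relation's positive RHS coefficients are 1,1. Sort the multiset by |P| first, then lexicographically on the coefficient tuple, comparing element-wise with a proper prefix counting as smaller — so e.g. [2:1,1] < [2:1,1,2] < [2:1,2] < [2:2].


Minimal non-faces — 10 found among 10 rays, 30 max cones:

  • {1,8}:  v_{1} + v_{8} = 0  so sig = [2:]
  • {1,6}:  v_{1} + v_{6} = v_{5}  so sig = [2:1]
  • {1,9}:  v_{1} + v_{9} = v_{10}  so sig = [2:1]
  • {5,8}:  v_{5} + v_{8} = v_{6}  so sig = [2:1]
  • {8,10}:  v_{8} + v_{10} = v_{9}  so sig = [2:1]
  • {6,10}:  v_{6} + v_{10} = v_{5} + v_{9}  so sig = [2:1,1]
  • {2,3,6}:  v_{2} + v_{3} + v_{6} = 0  so sig = [3:]
  • {4,7,9}:  v_{4} + v_{7} + v_{9} = 0  so sig = [3:]
  • {2,3,5}:  v_{2} + v_{3} + v_{5} = v_{1}  so sig = [3:1]
  • {4,7,10}:  v_{4} + v_{7} + v_{10} = v_{1}  so sig = [3:1]

so the primitive-relation signature multiset is
[[2:], [2:1], [2:1], [2:1], [2:1], [2:1,1], [3:], [3:], [3:1], [3:1]]


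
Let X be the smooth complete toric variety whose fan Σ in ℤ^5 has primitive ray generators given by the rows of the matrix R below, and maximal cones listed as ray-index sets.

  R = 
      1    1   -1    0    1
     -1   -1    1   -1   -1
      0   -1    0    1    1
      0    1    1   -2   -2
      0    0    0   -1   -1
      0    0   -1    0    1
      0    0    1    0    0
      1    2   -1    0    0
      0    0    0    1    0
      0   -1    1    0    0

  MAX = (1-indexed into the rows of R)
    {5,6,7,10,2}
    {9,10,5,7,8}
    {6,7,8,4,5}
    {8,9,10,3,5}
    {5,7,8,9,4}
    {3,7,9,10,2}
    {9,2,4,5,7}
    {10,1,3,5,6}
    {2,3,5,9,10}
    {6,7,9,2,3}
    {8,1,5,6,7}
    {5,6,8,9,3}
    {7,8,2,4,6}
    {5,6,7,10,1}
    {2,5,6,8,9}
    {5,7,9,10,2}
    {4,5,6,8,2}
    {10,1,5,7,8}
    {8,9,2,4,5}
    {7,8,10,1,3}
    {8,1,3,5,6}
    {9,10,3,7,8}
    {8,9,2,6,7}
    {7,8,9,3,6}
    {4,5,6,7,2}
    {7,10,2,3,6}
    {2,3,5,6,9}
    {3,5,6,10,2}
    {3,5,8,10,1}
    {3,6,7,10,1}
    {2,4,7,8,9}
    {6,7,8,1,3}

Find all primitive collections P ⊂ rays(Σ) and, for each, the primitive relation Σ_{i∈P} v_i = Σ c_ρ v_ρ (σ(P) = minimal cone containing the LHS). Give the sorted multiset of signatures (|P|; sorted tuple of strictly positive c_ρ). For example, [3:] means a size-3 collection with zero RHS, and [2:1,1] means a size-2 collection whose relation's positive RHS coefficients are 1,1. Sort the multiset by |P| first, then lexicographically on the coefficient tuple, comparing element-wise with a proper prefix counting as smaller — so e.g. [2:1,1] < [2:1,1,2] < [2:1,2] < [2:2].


Σ has 13 primitive collections:

  {1,9}:  v_{1} + v_{9} = v_{3} + v_{8} ; sig = [2:1,1]
  {3,4}:  v_{3} + v_{4} = v_{5} + v_{7} ; sig = [2:1,1]
  {1,2}:  v_{1} + v_{2} = v_{5} + v_{6} + v_{7} ; sig = [2:1,1,1]
  {1,4}:  v_{1} + v_{4} = 2·v_{5} + v_{6} + 2·v_{7} + v_{8} ; sig = [2:1,1,2,2]
  {4,10}:  v_{4} + v_{10} = 2·v_{5} + 2·v_{7} ; sig = [2:2,2]
  {2,3,8}:  v_{2} + v_{3} + v_{8} = 0 ; sig = [3:]
  {3,5,7}:  v_{3} + v_{5} + v_{7} = v_{10} ; sig = [3:1]
  {6,8,10}:  v_{6} + v_{8} + v_{10} = v_{1} ; sig = [3:1]
  {6,9,10}:  v_{6} + v_{9} + v_{10} = v_{3} ; sig = [3:1]
  {2,8,10}:  v_{2} + v_{8} + v_{10} = v_{5} + v_{7} ; sig = [3:1,1]
  {4,6,9}:  v_{4} + v_{6} + v_{9} = v_{2} + v_{8} ; sig = [3:1,1]
  {5,6,7,9}:  v_{5} + v_{6} + v_{7} + v_{9} = 0 ; sig = [4:]
  {2,5,7,8}:  v_{2} + v_{5} + v_{7} + v_{8} = v_{4} ; sig = [4:1]

Hence PRS(X_Σ) =
    |P|=2: 5 collections, coeffs (1,1), (1,1), (1,1,1), (1,1,2,2), (2,2)
    |P|=3: 6 collections, coeffs (), (1), (1), (1), (1,1), (1,1)
    |P|=4: 2 collections, coeffs (), (1)


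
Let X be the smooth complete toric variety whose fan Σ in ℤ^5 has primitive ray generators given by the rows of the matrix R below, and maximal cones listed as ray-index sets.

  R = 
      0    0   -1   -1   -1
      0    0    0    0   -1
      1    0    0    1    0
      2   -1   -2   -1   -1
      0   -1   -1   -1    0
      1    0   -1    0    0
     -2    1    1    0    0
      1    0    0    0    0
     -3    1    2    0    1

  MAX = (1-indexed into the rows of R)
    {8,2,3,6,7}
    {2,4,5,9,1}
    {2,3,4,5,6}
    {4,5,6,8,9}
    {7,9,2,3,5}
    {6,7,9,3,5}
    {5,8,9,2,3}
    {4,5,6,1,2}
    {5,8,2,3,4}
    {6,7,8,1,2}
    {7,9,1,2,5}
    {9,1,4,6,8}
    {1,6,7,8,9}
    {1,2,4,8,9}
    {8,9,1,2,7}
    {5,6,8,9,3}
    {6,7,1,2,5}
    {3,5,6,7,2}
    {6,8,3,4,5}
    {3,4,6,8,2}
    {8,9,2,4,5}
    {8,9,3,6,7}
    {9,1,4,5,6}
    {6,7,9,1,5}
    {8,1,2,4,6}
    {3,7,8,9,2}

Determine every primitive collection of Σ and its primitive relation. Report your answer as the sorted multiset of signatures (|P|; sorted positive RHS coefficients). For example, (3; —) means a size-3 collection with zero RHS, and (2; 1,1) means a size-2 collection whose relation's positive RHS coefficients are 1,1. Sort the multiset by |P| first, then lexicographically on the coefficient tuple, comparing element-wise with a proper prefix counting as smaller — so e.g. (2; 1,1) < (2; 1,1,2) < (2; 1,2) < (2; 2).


Δ(Σ) — 9 vertices, 7 min non-faces:

  • {4,7}:  v_{4} + v_{7} = v_{1} ; sig = (2; 1)
  • {1,3}:  v_{1} + v_{3} = v_{2} + v_{6} ; sig = (2; 1,1)
  • {3,4,9}:  v_{3} + v_{4} + v_{9} = 0 ; sig = (3; —)
  • {2,6,9}:  v_{2} + v_{6} + v_{9} = v_{7} ; sig = (3; 1)
  • {5,7,8}:  v_{5} + v_{7} + v_{8} = v_{4} + v_{9} ; sig = (3; 1,1)
  • {1,5,8}:  v_{1} + v_{5} + v_{8} = 2·v_{4} + v_{9} ; sig = (3; 1,2)
  • {2,5,6,8}:  v_{2} + v_{5} + v_{6} + v_{8} = v_{4} ; sig = (4; 1)

Hence PRS(X_Σ) =
    |P|=2: 2 collections, coeffs (1), (1,1)
    |P|=3: 4 collections, coeffs (), (1), (1,1), (1,2)
    |P|=4: 1 collection, coeffs (1)


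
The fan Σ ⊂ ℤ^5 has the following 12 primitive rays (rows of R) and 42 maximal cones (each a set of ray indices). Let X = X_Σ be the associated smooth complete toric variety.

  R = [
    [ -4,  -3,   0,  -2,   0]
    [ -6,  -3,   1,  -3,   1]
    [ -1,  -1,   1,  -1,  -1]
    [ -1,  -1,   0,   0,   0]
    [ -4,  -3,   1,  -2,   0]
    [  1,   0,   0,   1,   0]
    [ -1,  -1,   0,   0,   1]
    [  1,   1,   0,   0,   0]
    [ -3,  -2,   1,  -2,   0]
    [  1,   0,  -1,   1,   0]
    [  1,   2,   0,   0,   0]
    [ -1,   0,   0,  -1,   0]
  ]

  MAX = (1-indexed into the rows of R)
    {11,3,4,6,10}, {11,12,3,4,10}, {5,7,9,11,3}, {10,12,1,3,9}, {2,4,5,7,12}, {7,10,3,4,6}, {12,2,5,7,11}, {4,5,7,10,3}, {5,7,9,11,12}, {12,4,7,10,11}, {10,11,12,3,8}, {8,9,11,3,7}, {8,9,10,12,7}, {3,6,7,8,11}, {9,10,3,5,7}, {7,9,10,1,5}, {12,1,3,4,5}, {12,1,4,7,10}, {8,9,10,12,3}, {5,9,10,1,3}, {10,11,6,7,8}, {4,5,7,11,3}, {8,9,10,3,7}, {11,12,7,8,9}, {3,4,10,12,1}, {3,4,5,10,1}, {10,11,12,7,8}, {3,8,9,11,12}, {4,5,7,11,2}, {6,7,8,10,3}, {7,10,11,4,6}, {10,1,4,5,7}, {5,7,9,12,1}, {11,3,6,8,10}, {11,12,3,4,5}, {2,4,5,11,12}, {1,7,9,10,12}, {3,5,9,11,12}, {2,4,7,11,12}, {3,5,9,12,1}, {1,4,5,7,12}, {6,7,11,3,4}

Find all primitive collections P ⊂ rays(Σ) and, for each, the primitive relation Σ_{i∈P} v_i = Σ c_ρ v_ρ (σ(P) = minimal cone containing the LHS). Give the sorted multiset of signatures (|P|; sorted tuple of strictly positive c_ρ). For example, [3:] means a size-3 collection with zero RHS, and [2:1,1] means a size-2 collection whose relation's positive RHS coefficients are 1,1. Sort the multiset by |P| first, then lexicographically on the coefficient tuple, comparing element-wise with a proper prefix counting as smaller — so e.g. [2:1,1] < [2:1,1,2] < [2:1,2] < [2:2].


The 22 primitive collections of Σ (r=12, n=5):

  P={4,8}:  v_{4} + v_{8} = 0  so sig = [2:]
  P={6,12}:  v_{6} + v_{12} = 0  so sig = [2:]
  P={4,9}:  v_{4} + v_{9} = v_{5}  so sig = [2:1]
  P={5,8}:  v_{5} + v_{8} = v_{9}  so sig = [2:1]
  P={1,6}:  v_{1} + v_{6} = v_{5} + v_{10}  so sig = [2:1,1]
  P={6,9}:  v_{6} + v_{9} = v_{3} + v_{7}  so sig = [2:1,1]
  P={1,8}:  v_{1} + v_{8} = v_{9} + v_{10} + v_{12}  so sig = [2:1,1,1]
  P={5,6}:  v_{5} + v_{6} = v_{3} + v_{4} + v_{7}  so sig = [2:1,1,1]
  P={2,6}:  v_{2} + v_{6} = v_{4} + v_{5} + v_{7} + v_{11}  so sig = [2:1,1,1,1]
  P={2,8}:  v_{2} + v_{8} = v_{5} + v_{7} + v_{11} + v_{12}  so sig = [2:1,1,1,1]
  P={2,9}:  v_{2} + v_{9} = 2·v_{5} + v_{7} + v_{11} + v_{12}  so sig = [2:1,1,1,2]
  P={1,2}:  v_{1} + v_{2} = 2·v_{4} + v_{5} + v_{7} + 3·v_{12}  so sig = [2:1,1,2,3]
  P={1,11}:  v_{1} + v_{11} = v_{4} + 2·v_{12}  so sig = [2:1,2]
  P={2,3}:  v_{2} + v_{3} = 2·v_{5} + v_{11}  so sig = [2:1,2]
  P={2,10}:  v_{2} + v_{10} = 2·v_{4} + v_{7} + 2·v_{12}  so sig = [2:1,2,2]
  P={3,7,12}:  v_{3} + v_{7} + v_{12} = v_{9}  so sig = [3:1]
  P={5,10,12}:  v_{5} + v_{10} + v_{12} = v_{1}  so sig = [3:1]
  P={9,10,11}:  v_{9} + v_{10} + v_{11} = v_{12}  so sig = [3:1]
  P={5,10,11}:  v_{5} + v_{10} + v_{11} = v_{4} + v_{12}  so sig = [3:1,1]
  P={1,3,7}:  v_{1} + v_{3} + v_{7} = v_{5} + v_{9} + v_{10}  so sig = [3:1,1,1]
  P={3,7,10,11}:  v_{3} + v_{7} + v_{10} + v_{11} = 0  so sig = [4:]
  P={4,5,7,11,12}:  v_{4} + v_{5} + v_{7} + v_{11} + v_{12} = v_{2}  so sig = [5:1]

Signatures (|P|; sorted positive RHS coefficients), sorted:
{ [2:] ×2,  [2:1] ×2,  [2:1,1] ×2,  [2:1,1,1] ×2,  [2:1,1,1,1] ×2,  [2:1,1,1,2],  [2:1,1,2,3],  [2:1,2] ×2,  [2:1,2,2],  [3:1] ×3,  [3:1,1],  [3:1,1,1],  [4:],  [5:1] }


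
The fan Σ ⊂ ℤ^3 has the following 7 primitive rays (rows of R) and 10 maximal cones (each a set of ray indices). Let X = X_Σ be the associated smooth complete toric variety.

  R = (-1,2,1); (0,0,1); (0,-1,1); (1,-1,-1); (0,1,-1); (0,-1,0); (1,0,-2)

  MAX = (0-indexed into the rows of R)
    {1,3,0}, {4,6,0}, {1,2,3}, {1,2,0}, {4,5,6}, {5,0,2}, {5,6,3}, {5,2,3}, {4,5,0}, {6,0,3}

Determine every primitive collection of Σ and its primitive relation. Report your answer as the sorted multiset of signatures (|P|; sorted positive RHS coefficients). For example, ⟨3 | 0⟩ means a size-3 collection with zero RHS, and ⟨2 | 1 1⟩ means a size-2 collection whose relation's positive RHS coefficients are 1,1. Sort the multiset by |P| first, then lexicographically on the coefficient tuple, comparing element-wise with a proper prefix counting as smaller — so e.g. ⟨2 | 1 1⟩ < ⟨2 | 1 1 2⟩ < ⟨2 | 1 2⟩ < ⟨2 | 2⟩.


Σ has 9 primitive collections:

  • {2,4}:  v_{2} + v_{4} = 0  ⇒ sig = ⟨2 | 0⟩
  • {1,5}:  v_{1} + v_{5} = v_{2}  ⇒ sig = ⟨2 | 1⟩
  • {2,6}:  v_{2} + v_{6} = v_{3}  ⇒ sig = ⟨2 | 1⟩
  • {3,4}:  v_{3} + v_{4} = v_{6}  ⇒ sig = ⟨2 | 1⟩
  • {1,4}:  v_{1} + v_{4} = v_{0} + v_{3}  ⇒ sig = ⟨2 | 1 1⟩
  • {1,6}:  v_{1} + v_{6} = v_{0} + 2·v_{3}  ⇒ sig = ⟨2 | 1 2⟩
  • {0,3,5}:  v_{0} + v_{3} + v_{5} = 0  ⇒ sig = ⟨3 | 0⟩
  • {0,2,3}:  v_{0} + v_{2} + v_{3} = v_{1}  ⇒ sig = ⟨3 | 1⟩
  • {0,5,6}:  v_{0} + v_{5} + v_{6} = v_{4}  ⇒ sig = ⟨3 | 1⟩

Hence PRS(X_Σ) =
    ⟨2 | 0⟩
    ⟨2 | 1⟩
    ⟨2 | 1⟩
    ⟨2 | 1⟩
    ⟨2 | 1 1⟩
    ⟨2 | 1 2⟩
    ⟨3 | 0⟩
    ⟨3 | 1⟩
    ⟨3 | 1⟩


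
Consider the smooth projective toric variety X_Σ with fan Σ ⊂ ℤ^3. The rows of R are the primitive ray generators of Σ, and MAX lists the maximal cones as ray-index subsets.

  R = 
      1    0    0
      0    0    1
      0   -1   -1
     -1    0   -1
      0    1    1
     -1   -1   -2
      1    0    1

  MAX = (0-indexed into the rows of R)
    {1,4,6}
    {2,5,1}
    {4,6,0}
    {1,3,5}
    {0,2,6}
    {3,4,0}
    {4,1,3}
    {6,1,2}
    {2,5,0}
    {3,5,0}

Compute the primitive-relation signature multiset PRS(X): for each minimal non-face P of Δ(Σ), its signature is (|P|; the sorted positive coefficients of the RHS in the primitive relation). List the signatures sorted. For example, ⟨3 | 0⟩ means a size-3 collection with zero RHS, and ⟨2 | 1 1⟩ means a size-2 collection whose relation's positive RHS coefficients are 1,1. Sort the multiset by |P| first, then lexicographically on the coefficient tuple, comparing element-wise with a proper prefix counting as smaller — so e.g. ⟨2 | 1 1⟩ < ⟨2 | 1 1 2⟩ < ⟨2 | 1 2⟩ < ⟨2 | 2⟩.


Primitive collections (6):

  {2,4}:  v_{2} + v_{4} = 0  ⟹  sig = ⟨2 | 0⟩
  {3,6}:  v_{3} + v_{6} = 0  ⟹  sig = ⟨2 | 0⟩
  {0,1}:  v_{0} + v_{1} = v_{6}  ⟹  sig = ⟨2 | 1⟩
  {2,3}:  v_{2} + v_{3} = v_{5}  ⟹  sig = ⟨2 | 1⟩
  {4,5}:  v_{4} + v_{5} = v_{3}  ⟹  sig = ⟨2 | 1⟩
  {5,6}:  v_{5} + v_{6} = v_{2}  ⟹  sig = ⟨2 | 1⟩

so the primitive-relation signature multiset is
{ ⟨2 | 0⟩ ×2,  ⟨2 | 1⟩ ×4 }


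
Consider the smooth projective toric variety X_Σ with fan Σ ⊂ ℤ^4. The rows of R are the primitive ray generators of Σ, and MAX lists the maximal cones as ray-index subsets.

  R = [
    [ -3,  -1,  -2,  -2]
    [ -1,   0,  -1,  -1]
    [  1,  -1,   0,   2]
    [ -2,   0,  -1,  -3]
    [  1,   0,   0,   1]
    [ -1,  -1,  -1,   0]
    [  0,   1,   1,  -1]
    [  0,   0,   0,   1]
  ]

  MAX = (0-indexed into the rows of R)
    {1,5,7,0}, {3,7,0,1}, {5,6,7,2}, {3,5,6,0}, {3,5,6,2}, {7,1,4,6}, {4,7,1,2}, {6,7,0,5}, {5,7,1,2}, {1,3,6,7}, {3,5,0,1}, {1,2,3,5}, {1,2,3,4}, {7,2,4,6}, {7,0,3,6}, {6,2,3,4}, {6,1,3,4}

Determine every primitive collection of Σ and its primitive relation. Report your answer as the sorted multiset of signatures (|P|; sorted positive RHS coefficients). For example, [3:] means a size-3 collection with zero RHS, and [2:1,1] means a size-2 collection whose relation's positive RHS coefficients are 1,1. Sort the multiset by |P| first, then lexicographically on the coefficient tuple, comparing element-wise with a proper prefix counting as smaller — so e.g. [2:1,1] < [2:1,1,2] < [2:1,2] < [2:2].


Δ(Σ) — 8 vertices, 9 min non-faces:

  • {0,4}:  v_{0} + v_{4} = v_{1} + v_{5}  ⟹  sig = [2:1,1]
  • {4,5}:  v_{4} + v_{5} = v_{1} + v_{2}  ⟹  sig = [2:1,1]
  • {0,2}:  v_{0} + v_{2} = 2·v_{5}  ⟹  sig = [2:2]
  • {1,2,6}:  v_{1} + v_{2} + v_{6} = 0  ⟹  sig = [3:]
  • {2,3,7}:  v_{2} + v_{3} + v_{7} = v_{5}  ⟹  sig = [3:1]
  • {3,4,7}:  v_{3} + v_{4} + v_{7} = v_{1}  ⟹  sig = [3:1]
  • {3,5,7}:  v_{3} + v_{5} + v_{7} = v_{0}  ⟹  sig = [3:1]
  • {1,5,6}:  v_{1} + v_{5} + v_{6} = v_{3} + v_{7}  ⟹  sig = [3:1,1]
  • {0,1,6}:  v_{0} + v_{1} + v_{6} = 2·v_{3} + 2·v_{7}  ⟹  sig = [3:2,2]

so the primitive-relation signature multiset is
    |P|=2: 3 collections, coeffs (1,1), (1,1), (2)
    |P|=3: 6 collections, coeffs (), (1), (1), (1), (1,1), (2,2)


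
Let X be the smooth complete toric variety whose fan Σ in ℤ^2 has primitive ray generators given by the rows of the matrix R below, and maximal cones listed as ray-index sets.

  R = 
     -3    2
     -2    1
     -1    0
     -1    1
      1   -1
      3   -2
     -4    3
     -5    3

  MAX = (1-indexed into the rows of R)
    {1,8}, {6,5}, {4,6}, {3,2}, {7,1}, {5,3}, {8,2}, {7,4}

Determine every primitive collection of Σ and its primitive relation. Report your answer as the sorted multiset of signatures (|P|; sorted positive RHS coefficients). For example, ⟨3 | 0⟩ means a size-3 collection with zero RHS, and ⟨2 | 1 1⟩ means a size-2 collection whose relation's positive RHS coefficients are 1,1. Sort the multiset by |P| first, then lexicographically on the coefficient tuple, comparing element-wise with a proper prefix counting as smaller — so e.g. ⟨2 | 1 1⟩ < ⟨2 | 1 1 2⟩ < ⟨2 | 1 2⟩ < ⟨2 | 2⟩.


Minimal non-faces — 20 found among 8 rays, 8 max cones:

  {1,6}:  v_{1} + v_{6} = 0  so sig = ⟨2 | 0⟩
  {4,5}:  v_{4} + v_{5} = 0  so sig = ⟨2 | 0⟩
  {1,2}:  v_{1} + v_{2} = v_{8}  so sig = ⟨2 | 1⟩
  {1,4}:  v_{1} + v_{4} = v_{7}  so sig = ⟨2 | 1⟩
  {1,5}:  v_{1} + v_{5} = v_{2}  so sig = ⟨2 | 1⟩
  {2,4}:  v_{2} + v_{4} = v_{1}  so sig = ⟨2 | 1⟩
  {2,5}:  v_{2} + v_{5} = v_{3}  so sig = ⟨2 | 1⟩
  {2,6}:  v_{2} + v_{6} = v_{5}  so sig = ⟨2 | 1⟩
  {3,4}:  v_{3} + v_{4} = v_{2}  so sig = ⟨2 | 1⟩
  {3,7}:  v_{3} + v_{7} = v_{8}  so sig = ⟨2 | 1⟩
  {5,7}:  v_{5} + v_{7} = v_{1}  so sig = ⟨2 | 1⟩
  {6,7}:  v_{6} + v_{7} = v_{4}  so sig = ⟨2 | 1⟩
  {6,8}:  v_{6} + v_{8} = v_{2}  so sig = ⟨2 | 1⟩
  {1,3}:  v_{1} + v_{3} = 2·v_{2}  so sig = ⟨2 | 2⟩
  {2,7}:  v_{2} + v_{7} = 2·v_{1}  so sig = ⟨2 | 2⟩
  {3,6}:  v_{3} + v_{6} = 2·v_{5}  so sig = ⟨2 | 2⟩
  {4,8}:  v_{4} + v_{8} = 2·v_{1}  so sig = ⟨2 | 2⟩
  {5,8}:  v_{5} + v_{8} = 2·v_{2}  so sig = ⟨2 | 2⟩
  {3,8}:  v_{3} + v_{8} = 3·v_{2}  so sig = ⟨2 | 3⟩
  {7,8}:  v_{7} + v_{8} = 3·v_{1}  so sig = ⟨2 | 3⟩

Sorted signature multiset PRS(X):
    ⟨2 | 0⟩
    ⟨2 | 0⟩
    ⟨2 | 1⟩
    ⟨2 | 1⟩
    ⟨2 | 1⟩
    ⟨2 | 1⟩
    ⟨2 | 1⟩
    ⟨2 | 1⟩
    ⟨2 | 1⟩
    ⟨2 | 1⟩
    ⟨2 | 1⟩
    ⟨2 | 1⟩
    ⟨2 | 1⟩
    ⟨2 | 2⟩
    ⟨2 | 2⟩
    ⟨2 | 2⟩
    ⟨2 | 2⟩
    ⟨2 | 2⟩
    ⟨2 | 3⟩
    ⟨2 | 3⟩


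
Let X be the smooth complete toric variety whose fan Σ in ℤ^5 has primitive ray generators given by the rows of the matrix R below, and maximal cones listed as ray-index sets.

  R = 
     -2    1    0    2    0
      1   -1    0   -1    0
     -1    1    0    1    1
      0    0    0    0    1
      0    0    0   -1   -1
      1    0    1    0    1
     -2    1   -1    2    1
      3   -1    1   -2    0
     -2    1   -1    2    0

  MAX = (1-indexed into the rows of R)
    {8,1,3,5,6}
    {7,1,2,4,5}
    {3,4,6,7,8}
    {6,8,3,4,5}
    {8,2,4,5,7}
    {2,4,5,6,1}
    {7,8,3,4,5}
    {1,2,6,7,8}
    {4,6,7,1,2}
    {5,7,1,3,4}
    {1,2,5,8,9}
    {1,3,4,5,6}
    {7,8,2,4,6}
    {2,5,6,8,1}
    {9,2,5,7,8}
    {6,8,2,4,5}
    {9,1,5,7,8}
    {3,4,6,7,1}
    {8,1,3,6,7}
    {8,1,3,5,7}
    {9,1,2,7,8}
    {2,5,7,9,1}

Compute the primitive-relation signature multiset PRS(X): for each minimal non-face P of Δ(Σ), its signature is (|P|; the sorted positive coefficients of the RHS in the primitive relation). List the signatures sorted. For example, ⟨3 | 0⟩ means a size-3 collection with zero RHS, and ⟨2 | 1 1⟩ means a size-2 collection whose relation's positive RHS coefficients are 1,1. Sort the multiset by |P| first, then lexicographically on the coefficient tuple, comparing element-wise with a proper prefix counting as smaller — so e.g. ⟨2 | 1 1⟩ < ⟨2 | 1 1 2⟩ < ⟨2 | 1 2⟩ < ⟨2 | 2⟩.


Δ(Σ) — 9 vertices, 7 min non-faces:

  {2,3}:  v_{2} + v_{3} = v_{4}  ⟹  sig = ⟨2 | 1⟩
  {4,9}:  v_{4} + v_{9} = v_{7}  ⟹  sig = ⟨2 | 1⟩
  {6,9}:  v_{6} + v_{9} = v_{1} + v_{7} + v_{8}  ⟹  sig = ⟨2 | 1 1 1⟩
  {3,9}:  v_{3} + v_{9} = v_{1} + v_{5} + 2·v_{7} + v_{8}  ⟹  sig = ⟨2 | 1 1 1 2⟩
  {1,4,8}:  v_{1} + v_{4} + v_{8} = v_{6}  ⟹  sig = ⟨3 | 1⟩
  {5,6,7}:  v_{5} + v_{6} + v_{7} = v_{3}  ⟹  sig = ⟨3 | 1⟩
  {1,2,5,7,8}:  v_{1} + v_{2} + v_{5} + v_{7} + v_{8} = 0  ⟹  sig = ⟨5 | 0⟩

Sorted signature multiset PRS(X):
[⟨2 | 1⟩, ⟨2 | 1⟩, ⟨2 | 1 1 1⟩, ⟨2 | 1 1 1 2⟩, ⟨3 | 1⟩, ⟨3 | 1⟩, ⟨5 | 0⟩]
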